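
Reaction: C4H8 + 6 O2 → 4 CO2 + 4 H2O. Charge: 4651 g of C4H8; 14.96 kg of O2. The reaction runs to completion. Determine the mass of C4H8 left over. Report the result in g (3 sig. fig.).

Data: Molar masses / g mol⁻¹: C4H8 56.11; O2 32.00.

n(C4H8) = 4651 / 56.11 = 82.89 mol
n(O2) = 14.96×1000 / 32.00 = 467.5 mol
n/ν for C4H8 = 82.89/1 = 82.89
n/ν for O2 = 467.5/6 = 77.92
Smallest n/ν is O2 → limiting reagent.
C4H8 consumed = (1/6) × 467.5 = 77.92 mol
C4H8 remaining = 82.89 − 77.92 = 4.970 mol
mass = 4.970 × 56.11 = 278.9 g

279 g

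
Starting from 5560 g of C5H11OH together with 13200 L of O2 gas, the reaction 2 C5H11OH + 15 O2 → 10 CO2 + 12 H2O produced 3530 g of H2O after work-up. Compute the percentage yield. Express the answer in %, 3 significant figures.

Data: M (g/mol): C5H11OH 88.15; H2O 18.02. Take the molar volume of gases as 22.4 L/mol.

51.8 %

n(C5H11OH) = 5560 / 88.15 = 63.07 mol
n(O2) = 13200 / 22.4 = 589.3 mol
n/ν for C5H11OH = 63.07/2 = 31.54
n/ν for O2 = 589.3/15 = 39.29
Smallest n/ν is C5H11OH → limiting reagent.
theoretical n(H2O) = (12/2) × 63.07 = 378.4 mol → 6819 g
% yield = 3530 / 6819 × 100 = 51.77 %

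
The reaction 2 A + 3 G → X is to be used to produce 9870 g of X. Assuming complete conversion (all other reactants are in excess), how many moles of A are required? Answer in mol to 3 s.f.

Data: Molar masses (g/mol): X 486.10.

40.6 mol

n(X) = 9870 / 486.10 = 20.30 mol
n(A) = (2/1) × 20.30 = 40.60 mol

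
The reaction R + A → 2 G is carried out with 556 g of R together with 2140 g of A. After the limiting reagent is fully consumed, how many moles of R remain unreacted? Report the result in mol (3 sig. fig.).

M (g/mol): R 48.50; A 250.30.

n(R) = 556.0 / 48.50 = 11.46 mol
n(A) = 2140 / 250.30 = 8.550 mol
n/ν for R = 11.46/1 = 11.46
n/ν for A = 8.550/1 = 8.550
Smallest n/ν is A → limiting reagent.
R consumed = (1/1) × 8.550 = 8.550 mol
R remaining = 11.46 − 8.550 = 2.910 mol

2.91 mol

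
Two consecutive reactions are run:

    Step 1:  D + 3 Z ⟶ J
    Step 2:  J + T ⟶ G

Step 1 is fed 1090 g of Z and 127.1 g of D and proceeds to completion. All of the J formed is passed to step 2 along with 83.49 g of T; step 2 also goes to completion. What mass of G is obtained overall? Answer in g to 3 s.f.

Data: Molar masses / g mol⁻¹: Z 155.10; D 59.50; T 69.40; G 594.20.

Step 1:
n(Z) = 1090 / 155.10 = 7.028 mol
n(D) = 127.1 / 59.50 = 2.136 mol
n/ν for Z = 7.028/3 = 2.343
n/ν for D = 2.136/1 = 2.136
Smallest n/ν is D → limiting reagent.
n(J) produced = (1/1) × 2.136 = 2.136 mol
Step 2:
n(J) available = 2.136 mol
n(T) = 83.49 / 69.40 = 1.203 mol
n/ν for J = 2.136/1 = 2.136
n/ν for T = 1.203/1 = 1.203
Smallest n/ν is T → limiting reagent.
n(G) = (1/1) × 1.203 = 1.203 mol
mass = 1.203 × 594.20 = 714.8 g

715 g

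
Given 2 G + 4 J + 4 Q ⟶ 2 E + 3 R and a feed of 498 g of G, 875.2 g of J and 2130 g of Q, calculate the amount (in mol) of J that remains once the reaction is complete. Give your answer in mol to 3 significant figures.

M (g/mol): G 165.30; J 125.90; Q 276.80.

0.926 mol

n(G) = 498.0 / 165.30 = 3.013 mol
n(J) = 875.2 / 125.90 = 6.952 mol
n(Q) = 2130 / 276.80 = 7.695 mol
n/ν for G = 3.013/2 = 1.507
n/ν for J = 6.952/4 = 1.738
n/ν for Q = 7.695/4 = 1.924
Smallest n/ν is G → limiting reagent.
J consumed = (4/2) × 3.013 = 6.026 mol
J remaining = 6.952 − 6.026 = 0.9260 mol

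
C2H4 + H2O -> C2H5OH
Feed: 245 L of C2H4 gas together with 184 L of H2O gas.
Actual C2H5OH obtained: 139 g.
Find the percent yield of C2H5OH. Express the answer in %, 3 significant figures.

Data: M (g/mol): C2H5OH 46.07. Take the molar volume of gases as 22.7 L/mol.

37.2 %

n(C2H4) = 245.0 / 22.7 = 10.79 mol
n(H2O) = 184.0 / 22.7 = 8.106 mol
n/ν for C2H4 = 10.79/1 = 10.79
n/ν for H2O = 8.106/1 = 8.106
Smallest n/ν is H2O → limiting reagent.
theoretical n(C2H5OH) = (1/1) × 8.106 = 8.106 mol → 373.4 g
% yield = 139 / 373.4 × 100 = 37.23 %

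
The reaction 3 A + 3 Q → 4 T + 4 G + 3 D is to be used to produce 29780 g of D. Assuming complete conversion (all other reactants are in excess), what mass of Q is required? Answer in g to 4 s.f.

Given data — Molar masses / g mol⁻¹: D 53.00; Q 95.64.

n(D) = 29780 / 53.00 = 561.9 mol
n(Q) = (3/3) × 561.9 = 561.9 mol
mass = 561.9 × 95.64 = 53740 g

53740 g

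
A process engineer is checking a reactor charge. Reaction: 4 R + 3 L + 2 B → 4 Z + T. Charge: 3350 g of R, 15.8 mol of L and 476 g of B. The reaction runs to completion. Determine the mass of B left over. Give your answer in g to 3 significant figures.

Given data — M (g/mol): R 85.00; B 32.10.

138 g

n(R) = 3350 / 85.00 = 39.41 mol
n(L) = 15.80 mol
n(B) = 476.0 / 32.10 = 14.83 mol
n/ν for R = 39.41/4 = 9.853
n/ν for L = 15.80/3 = 5.267
n/ν for B = 14.83/2 = 7.415
Smallest n/ν is L → limiting reagent.
B consumed = (2/3) × 15.80 = 10.53 mol
B remaining = 14.83 − 10.53 = 4.300 mol
mass = 4.300 × 32.10 = 138.0 g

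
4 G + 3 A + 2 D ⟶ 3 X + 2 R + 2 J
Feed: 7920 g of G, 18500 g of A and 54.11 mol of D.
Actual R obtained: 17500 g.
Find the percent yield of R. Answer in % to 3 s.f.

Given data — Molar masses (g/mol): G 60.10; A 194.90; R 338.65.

n(G) = 7920 / 60.10 = 131.8 mol
n(A) = 18500 / 194.90 = 94.92 mol
n(D) = 54.11 mol
n/ν for G = 131.8/4 = 32.95
n/ν for A = 94.92/3 = 31.64
n/ν for D = 54.11/2 = 27.06
Smallest n/ν is D → limiting reagent.
theoretical n(R) = (2/2) × 54.11 = 54.11 mol → 18320 g
% yield = 17500 / 18320 × 100 = 95.52 %

95.5 %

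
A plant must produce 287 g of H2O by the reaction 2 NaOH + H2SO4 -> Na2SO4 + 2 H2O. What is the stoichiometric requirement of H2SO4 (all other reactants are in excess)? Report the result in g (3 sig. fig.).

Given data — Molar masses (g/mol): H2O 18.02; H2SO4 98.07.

781 g

n(H2O) = 287 / 18.02 = 15.93 mol
n(H2SO4) = (1/2) × 15.93 = 7.965 mol
mass = 7.965 × 98.07 = 781.1 g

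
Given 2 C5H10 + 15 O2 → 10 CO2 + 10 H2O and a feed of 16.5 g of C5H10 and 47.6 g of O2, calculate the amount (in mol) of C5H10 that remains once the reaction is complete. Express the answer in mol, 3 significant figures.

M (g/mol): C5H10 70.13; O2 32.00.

0.0369 mol

n(C5H10) = 16.50 / 70.13 = 0.2353 mol
n(O2) = 47.60 / 32.00 = 1.488 mol
n/ν for C5H10 = 0.2353/2 = 0.1177
n/ν for O2 = 1.488/15 = 0.09920
Smallest n/ν is O2 → limiting reagent.
C5H10 consumed = (2/15) × 1.488 = 0.1984 mol
C5H10 remaining = 0.2353 − 0.1984 = 0.03690 mol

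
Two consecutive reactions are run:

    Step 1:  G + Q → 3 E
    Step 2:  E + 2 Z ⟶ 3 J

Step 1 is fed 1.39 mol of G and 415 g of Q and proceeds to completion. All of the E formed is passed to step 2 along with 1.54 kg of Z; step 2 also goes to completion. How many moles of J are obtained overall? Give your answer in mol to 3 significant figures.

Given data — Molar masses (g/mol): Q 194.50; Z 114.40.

12.5 mol

Step 1:
n(G) = 1.390 mol
n(Q) = 415.0 / 194.50 = 2.134 mol
n/ν for G = 1.390/1 = 1.390
n/ν for Q = 2.134/1 = 2.134
Smallest n/ν is G → limiting reagent.
n(E) produced = (3/1) × 1.390 = 4.170 mol
Step 2:
n(E) available = 4.170 mol
n(Z) = 1.540×1000 / 114.40 = 13.46 mol
n/ν for E = 4.170/1 = 4.170
n/ν for Z = 13.46/2 = 6.730
Smallest n/ν is E → limiting reagent.
n(J) = (3/1) × 4.170 = 12.51 mol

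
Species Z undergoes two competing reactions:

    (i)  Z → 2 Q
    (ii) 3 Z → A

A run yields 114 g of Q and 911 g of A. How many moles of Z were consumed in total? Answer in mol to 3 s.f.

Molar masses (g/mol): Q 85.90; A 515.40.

n(Q) = 114 / 85.90 = 1.327 mol
n(A) = 911 / 515.40 = 1.768 mol
n(Z) via (i) = (1/2)×1.327 = 0.6635 mol
n(Z) via (ii) = (3/1)×1.768 = 5.304 mol
total n(Z) = 0.6635 + 5.304 = 5.968 mol

5.97 mol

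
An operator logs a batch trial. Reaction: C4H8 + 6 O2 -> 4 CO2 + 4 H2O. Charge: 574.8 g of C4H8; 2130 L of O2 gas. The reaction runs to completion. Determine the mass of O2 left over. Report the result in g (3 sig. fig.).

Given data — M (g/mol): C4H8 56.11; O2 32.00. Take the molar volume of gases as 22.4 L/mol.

1080 g

n(C4H8) = 574.8 / 56.11 = 10.24 mol
n(O2) = 2130 / 22.4 = 95.09 mol
n/ν → C4H8: 10.24, O2: 15.85; C4H8 is limiting.
O2 consumed = (6/1) × 10.24 = 61.44 mol
O2 remaining = 95.09 − 61.44 = 33.65 mol
mass = 33.65 × 32.00 = 1077 g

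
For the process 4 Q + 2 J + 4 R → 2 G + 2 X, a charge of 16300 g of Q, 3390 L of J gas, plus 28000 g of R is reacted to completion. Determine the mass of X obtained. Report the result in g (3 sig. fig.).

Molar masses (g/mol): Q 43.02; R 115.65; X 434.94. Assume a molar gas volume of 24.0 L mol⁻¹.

52700 g

n(Q) = 16300 / 43.02 = 378.9 mol
n(J) = 3390 / 24.0 = 141.3 mol
n(R) = 28000 / 115.65 = 242.1 mol
n/ν → Q: 94.73, J: 70.65, R: 60.53; R is limiting.
n(X) = (2/4) × 242.1 = 121.1 mol
mass = 121.1 × 434.94 = 52670 g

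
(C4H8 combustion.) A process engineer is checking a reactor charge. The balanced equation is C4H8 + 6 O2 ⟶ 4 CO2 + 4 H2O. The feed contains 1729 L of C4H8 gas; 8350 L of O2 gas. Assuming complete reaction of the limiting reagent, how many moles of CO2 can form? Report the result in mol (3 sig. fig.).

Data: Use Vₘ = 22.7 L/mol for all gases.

245 mol

n(C4H8) = 1729 / 22.7 = 76.17 mol
n(O2) = 8350 / 22.7 = 367.8 mol
n/ν for C4H8 = 76.17/1 = 76.17
n/ν for O2 = 367.8/6 = 61.30
Smallest n/ν is O2 → limiting reagent.
n(CO2) = (4/6) × 367.8 = 245.2 mol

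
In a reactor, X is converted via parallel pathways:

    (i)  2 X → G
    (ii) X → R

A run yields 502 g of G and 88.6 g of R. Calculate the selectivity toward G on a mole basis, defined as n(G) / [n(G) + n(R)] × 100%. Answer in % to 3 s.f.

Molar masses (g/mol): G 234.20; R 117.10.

n(G) = 502 / 234.20 = 2.143 mol
n(R) = 88.6 / 117.10 = 0.7566 mol
selectivity = 2.143/(2.143+0.7566) × 100 = 73.91 %

73.9 %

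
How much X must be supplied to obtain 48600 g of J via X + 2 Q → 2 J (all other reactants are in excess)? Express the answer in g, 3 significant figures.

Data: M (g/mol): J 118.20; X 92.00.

n(J) = 48600 / 118.20 = 411.2 mol
n(X) = (1/2) × 411.2 = 205.6 mol
mass = 205.6 × 92.00 = 18920 g

18900 g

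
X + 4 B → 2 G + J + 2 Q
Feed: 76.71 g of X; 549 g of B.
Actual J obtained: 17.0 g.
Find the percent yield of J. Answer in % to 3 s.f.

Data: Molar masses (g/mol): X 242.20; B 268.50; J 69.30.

77.5 %

n(X) = 76.71 / 242.20 = 0.3167 mol
n(B) = 549.0 / 268.50 = 2.045 mol
n/ν → X: 0.3167, B: 0.5113; X is limiting.
theoretical n(J) = (1/1) × 0.3167 = 0.3167 mol → 21.95 g
% yield = 17.0 / 21.95 × 100 = 77.45 %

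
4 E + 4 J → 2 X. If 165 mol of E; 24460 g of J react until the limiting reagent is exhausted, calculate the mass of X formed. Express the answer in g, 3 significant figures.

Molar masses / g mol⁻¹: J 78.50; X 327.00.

n(E) = 165.0 mol
n(J) = 24460 / 78.50 = 311.6 mol
n/ν → E: 41.25, J: 77.90; E is limiting.
n(X) = (2/4) × 165.0 = 82.50 mol
mass = 82.50 × 327.00 = 26980 g

27000 g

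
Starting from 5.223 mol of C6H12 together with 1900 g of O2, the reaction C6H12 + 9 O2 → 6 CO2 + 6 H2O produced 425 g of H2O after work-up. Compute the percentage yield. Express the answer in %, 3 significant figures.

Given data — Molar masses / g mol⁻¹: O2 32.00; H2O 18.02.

75.3 %

n(C6H12) = 5.223 mol
n(O2) = 1900 / 32.00 = 59.38 mol
n/ν for C6H12 = 5.223/1 = 5.223
n/ν for O2 = 59.38/9 = 6.598
Smallest n/ν is C6H12 → limiting reagent.
theoretical n(H2O) = (6/1) × 5.223 = 31.34 mol → 564.7 g
% yield = 425 / 564.7 × 100 = 75.26 %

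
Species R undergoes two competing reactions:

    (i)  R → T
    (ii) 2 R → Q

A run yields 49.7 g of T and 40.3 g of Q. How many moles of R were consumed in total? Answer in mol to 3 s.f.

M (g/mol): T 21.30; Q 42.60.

n(T) = 49.7 / 21.30 = 2.333 mol
n(Q) = 40.3 / 42.60 = 0.9460 mol
n(R) via (i) = (1/1)×2.333 = 2.333 mol
n(R) via (ii) = (2/1)×0.9460 = 1.892 mol
total n(R) = 2.333 + 1.892 = 4.225 mol

4.23 mol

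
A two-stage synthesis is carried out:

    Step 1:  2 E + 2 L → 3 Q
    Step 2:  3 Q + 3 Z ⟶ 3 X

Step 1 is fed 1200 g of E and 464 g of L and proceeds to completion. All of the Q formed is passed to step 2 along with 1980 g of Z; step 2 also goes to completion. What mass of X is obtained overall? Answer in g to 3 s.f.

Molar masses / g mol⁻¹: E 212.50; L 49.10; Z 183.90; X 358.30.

Step 1:
n(E) = 1200 / 212.50 = 5.647 mol
n(L) = 464.0 / 49.10 = 9.450 mol
n/ν → E: 2.824, L: 4.725; E is limiting.
n(Q) produced = (3/2) × 5.647 = 8.471 mol
Step 2:
n(Q) available = 8.471 mol
n(Z) = 1980 / 183.90 = 10.77 mol
n/ν → Q: 2.824, Z: 3.590; Q is limiting.
n(X) = (3/3) × 8.471 = 8.471 mol
mass = 8.471 × 358.30 = 3035 g

3040 g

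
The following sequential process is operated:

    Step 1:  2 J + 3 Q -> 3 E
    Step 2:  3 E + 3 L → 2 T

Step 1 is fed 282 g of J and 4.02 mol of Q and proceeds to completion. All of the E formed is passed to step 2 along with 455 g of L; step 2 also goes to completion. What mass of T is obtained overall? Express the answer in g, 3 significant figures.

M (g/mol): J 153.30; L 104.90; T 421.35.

775 g

Step 1:
n(J) = 282.0 / 153.30 = 1.840 mol
n(Q) = 4.020 mol
n/ν → J: 0.9200, Q: 1.340; J is limiting.
n(E) produced = (3/2) × 1.840 = 2.760 mol
Step 2:
n(E) available = 2.760 mol
n(L) = 455.0 / 104.90 = 4.337 mol
n/ν → E: 0.9200, L: 1.446; E is limiting.
n(T) = (2/3) × 2.760 = 1.840 mol
mass = 1.840 × 421.35 = 775.3 g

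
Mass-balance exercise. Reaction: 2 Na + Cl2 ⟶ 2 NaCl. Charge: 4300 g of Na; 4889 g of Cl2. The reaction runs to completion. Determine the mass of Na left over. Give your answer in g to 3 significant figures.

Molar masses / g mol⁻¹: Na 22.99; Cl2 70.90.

1130 g

n(Na) = 4300 / 22.99 = 187.0 mol
n(Cl2) = 4889 / 70.90 = 68.96 mol
n/ν for Na = 187.0/2 = 93.50
n/ν for Cl2 = 68.96/1 = 68.96
Smallest n/ν is Cl2 → limiting reagent.
Na consumed = (2/1) × 68.96 = 137.9 mol
Na remaining = 187.0 − 137.9 = 49.10 mol
mass = 49.10 × 22.99 = 1129 g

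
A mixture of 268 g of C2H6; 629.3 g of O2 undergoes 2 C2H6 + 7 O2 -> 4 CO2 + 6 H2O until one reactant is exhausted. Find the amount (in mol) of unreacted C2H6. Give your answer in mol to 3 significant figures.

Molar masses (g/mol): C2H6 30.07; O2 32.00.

n(C2H6) = 268.0 / 30.07 = 8.913 mol
n(O2) = 629.3 / 32.00 = 19.67 mol
n/ν → C2H6: 4.457, O2: 2.810; O2 is limiting.
C2H6 consumed = (2/7) × 19.67 = 5.620 mol
C2H6 remaining = 8.913 − 5.620 = 3.293 mol

3.29 mol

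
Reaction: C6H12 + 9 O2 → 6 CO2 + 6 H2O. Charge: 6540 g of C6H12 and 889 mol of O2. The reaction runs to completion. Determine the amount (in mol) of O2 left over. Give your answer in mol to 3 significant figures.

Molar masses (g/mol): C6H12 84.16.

190 mol

n(C6H12) = 6540 / 84.16 = 77.71 mol
n(O2) = 889.0 mol
n/ν → C6H12: 77.71, O2: 98.78; C6H12 is limiting.
O2 consumed = (9/1) × 77.71 = 699.4 mol
O2 remaining = 889.0 − 699.4 = 189.6 mol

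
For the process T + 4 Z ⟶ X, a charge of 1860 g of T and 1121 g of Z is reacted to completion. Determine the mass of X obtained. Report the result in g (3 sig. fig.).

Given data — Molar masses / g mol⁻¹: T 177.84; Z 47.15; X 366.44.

2180 g

n(T) = 1860 / 177.84 = 10.46 mol
n(Z) = 1121 / 47.15 = 23.78 mol
n/ν → T: 10.46, Z: 5.945; Z is limiting.
n(X) = (1/4) × 23.78 = 5.945 mol
mass = 5.945 × 366.44 = 2178 g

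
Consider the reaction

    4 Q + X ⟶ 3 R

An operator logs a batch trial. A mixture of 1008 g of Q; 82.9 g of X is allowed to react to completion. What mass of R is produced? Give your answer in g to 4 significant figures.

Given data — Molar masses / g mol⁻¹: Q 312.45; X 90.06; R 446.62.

1081 g

n(Q) = 1008 / 312.45 = 3.226 mol
n(X) = 82.90 / 90.06 = 0.9205 mol
n/ν for Q = 3.226/4 = 0.8065
n/ν for X = 0.9205/1 = 0.9205
Smallest n/ν is Q → limiting reagent.
n(R) = (3/4) × 3.226 = 2.420 mol
mass = 2.420 × 446.62 = 1081 g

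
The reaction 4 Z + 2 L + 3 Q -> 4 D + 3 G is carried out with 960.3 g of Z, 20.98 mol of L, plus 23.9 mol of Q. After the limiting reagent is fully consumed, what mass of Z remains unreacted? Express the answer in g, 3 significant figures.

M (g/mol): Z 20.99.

291 g

n(Z) = 960.3 / 20.99 = 45.75 mol
n(L) = 20.98 mol
n(Q) = 23.90 mol
n/ν for Z = 45.75/4 = 11.44
n/ν for L = 20.98/2 = 10.49
n/ν for Q = 23.90/3 = 7.967
Smallest n/ν is Q → limiting reagent.
Z consumed = (4/3) × 23.90 = 31.87 mol
Z remaining = 45.75 − 31.87 = 13.88 mol
mass = 13.88 × 20.99 = 291.3 g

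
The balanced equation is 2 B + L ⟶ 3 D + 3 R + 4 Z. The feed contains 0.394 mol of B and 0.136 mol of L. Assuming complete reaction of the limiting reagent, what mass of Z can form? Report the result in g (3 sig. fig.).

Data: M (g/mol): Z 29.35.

16.0 g

n(B) = 0.3940 mol
n(L) = 0.1360 mol
n/ν for B = 0.3940/2 = 0.1970
n/ν for L = 0.1360/1 = 0.1360
Smallest n/ν is L → limiting reagent.
n(Z) = (4/1) × 0.1360 = 0.5440 mol
mass = 0.5440 × 29.35 = 15.97 g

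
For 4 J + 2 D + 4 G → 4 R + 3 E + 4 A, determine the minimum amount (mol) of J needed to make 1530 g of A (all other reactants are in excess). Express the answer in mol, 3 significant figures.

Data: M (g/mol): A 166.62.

9.18 mol

n(A) = 1530 / 166.62 = 9.183 mol
n(J) = (4/4) × 9.183 = 9.183 mol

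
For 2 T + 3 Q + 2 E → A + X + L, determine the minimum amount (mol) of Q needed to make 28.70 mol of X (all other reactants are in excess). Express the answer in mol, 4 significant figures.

86.10 mol

n(X) = 28.70 mol
n(Q) = (3/1) × 28.70 = 86.10 mol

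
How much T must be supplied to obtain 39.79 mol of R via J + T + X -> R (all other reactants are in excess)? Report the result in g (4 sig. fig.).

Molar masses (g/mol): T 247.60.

9852 g

n(R) = 39.79 mol
n(T) = (1/1) × 39.79 = 39.79 mol
mass = 39.79 × 247.60 = 9852 g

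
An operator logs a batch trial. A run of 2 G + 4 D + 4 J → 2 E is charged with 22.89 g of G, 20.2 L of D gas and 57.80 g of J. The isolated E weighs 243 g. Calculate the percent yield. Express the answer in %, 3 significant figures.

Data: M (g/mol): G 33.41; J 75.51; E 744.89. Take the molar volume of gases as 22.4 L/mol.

85.2 %

n(G) = 22.89 / 33.41 = 0.6851 mol
n(D) = 20.20 / 22.4 = 0.9018 mol
n(J) = 57.80 / 75.51 = 0.7655 mol
n/ν for G = 0.6851/2 = 0.3426
n/ν for D = 0.9018/4 = 0.2255
n/ν for J = 0.7655/4 = 0.1914
Smallest n/ν is J → limiting reagent.
theoretical n(E) = (2/4) × 0.7655 = 0.3828 mol → 285.1 g
% yield = 243 / 285.1 × 100 = 85.23 %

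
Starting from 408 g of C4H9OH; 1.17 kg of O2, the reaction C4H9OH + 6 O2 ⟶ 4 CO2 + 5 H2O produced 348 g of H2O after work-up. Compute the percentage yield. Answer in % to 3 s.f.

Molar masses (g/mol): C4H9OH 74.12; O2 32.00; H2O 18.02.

n(C4H9OH) = 408.0 / 74.12 = 5.505 mol
n(O2) = 1.170×1000 / 32.00 = 36.56 mol
n/ν → C4H9OH: 5.505, O2: 6.093; C4H9OH is limiting.
theoretical n(H2O) = (5/1) × 5.505 = 27.53 mol → 496.1 g
% yield = 348 / 496.1 × 100 = 70.15 %

70.2 %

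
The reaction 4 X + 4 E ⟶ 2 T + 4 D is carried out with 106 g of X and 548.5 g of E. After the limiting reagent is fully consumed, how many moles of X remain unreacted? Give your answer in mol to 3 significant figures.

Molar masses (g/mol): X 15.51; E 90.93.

0.802 mol

n(X) = 106.0 / 15.51 = 6.834 mol
n(E) = 548.5 / 90.93 = 6.032 mol
n/ν for X = 6.834/4 = 1.709
n/ν for E = 6.032/4 = 1.508
Smallest n/ν is E → limiting reagent.
X consumed = (4/4) × 6.032 = 6.032 mol
X remaining = 6.834 − 6.032 = 0.8020 mol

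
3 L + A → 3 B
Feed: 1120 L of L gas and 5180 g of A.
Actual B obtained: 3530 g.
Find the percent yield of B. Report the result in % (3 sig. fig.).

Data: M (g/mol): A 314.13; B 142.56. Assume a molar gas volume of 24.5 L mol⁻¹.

n(L) = 1120 / 24.5 = 45.71 mol
n(A) = 5180 / 314.13 = 16.49 mol
n/ν for L = 45.71/3 = 15.24
n/ν for A = 16.49/1 = 16.49
Smallest n/ν is L → limiting reagent.
theoretical n(B) = (3/3) × 45.71 = 45.71 mol → 6516 g
% yield = 3530 / 6516 × 100 = 54.17 %

54.2 %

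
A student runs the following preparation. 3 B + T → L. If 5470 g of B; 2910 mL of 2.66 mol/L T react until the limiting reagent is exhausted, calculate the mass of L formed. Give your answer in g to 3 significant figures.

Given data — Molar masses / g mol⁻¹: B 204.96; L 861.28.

n(B) = 5470 / 204.96 = 26.69 mol
n(T) = 2.66 × 2910/1000 = 7.741 mol
n/ν for B = 26.69/3 = 8.897
n/ν for T = 7.741/1 = 7.741
Smallest n/ν is T → limiting reagent.
n(L) = (1/1) × 7.741 = 7.741 mol
mass = 7.741 × 861.28 = 6667 g

6670 g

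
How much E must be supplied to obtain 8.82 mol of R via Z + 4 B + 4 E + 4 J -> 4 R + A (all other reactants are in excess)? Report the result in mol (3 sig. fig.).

n(R) = 8.820 mol
n(E) = (4/4) × 8.820 = 8.820 mol

8.82 mol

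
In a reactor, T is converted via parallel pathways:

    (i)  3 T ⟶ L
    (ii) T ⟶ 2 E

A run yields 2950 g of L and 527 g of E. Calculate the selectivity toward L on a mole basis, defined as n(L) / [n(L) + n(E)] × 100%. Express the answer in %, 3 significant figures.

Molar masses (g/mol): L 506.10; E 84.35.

48.3 %

n(L) = 2950 / 506.10 = 5.829 mol
n(E) = 527 / 84.35 = 6.248 mol
selectivity = 5.829/(5.829+6.248) × 100 = 48.27 %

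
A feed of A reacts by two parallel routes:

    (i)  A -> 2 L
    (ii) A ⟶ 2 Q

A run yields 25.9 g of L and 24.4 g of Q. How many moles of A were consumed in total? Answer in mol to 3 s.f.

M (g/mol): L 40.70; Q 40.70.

n(L) = 25.9 / 40.70 = 0.6364 mol
n(Q) = 24.4 / 40.70 = 0.5995 mol
n(A) via (i) = (1/2)×0.6364 = 0.3182 mol
n(A) via (ii) = (1/2)×0.5995 = 0.2998 mol
total n(A) = 0.3182 + 0.2998 = 0.6180 mol

0.618 mol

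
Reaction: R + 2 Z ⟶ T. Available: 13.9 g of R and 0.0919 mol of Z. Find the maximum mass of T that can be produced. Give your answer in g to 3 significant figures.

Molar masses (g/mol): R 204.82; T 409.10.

n(R) = 13.90 / 204.82 = 0.06786 mol
n(Z) = 0.09190 mol
n/ν → R: 0.06786, Z: 0.04595; Z is limiting.
n(T) = (1/2) × 0.09190 = 0.04595 mol
mass = 0.04595 × 409.10 = 18.80 g

18.8 g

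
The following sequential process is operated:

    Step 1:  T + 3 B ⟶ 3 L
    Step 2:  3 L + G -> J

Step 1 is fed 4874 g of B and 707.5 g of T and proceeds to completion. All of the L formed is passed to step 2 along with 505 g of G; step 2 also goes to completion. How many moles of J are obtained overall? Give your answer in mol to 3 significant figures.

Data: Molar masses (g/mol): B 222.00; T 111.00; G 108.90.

4.64 mol

Step 1:
n(B) = 4874 / 222.00 = 21.95 mol
n(T) = 707.5 / 111.00 = 6.374 mol
n/ν → B: 7.317, T: 6.374; T is limiting.
n(L) produced = (3/1) × 6.374 = 19.12 mol
Step 2:
n(L) available = 19.12 mol
n(G) = 505.0 / 108.90 = 4.637 mol
n/ν → L: 6.373, G: 4.637; G is limiting.
n(J) = (1/1) × 4.637 = 4.637 mol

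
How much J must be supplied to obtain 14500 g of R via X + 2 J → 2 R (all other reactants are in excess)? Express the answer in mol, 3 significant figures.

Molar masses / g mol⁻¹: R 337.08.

n(R) = 14500 / 337.08 = 43.02 mol
n(J) = (2/2) × 43.02 = 43.02 mol

43.0 mol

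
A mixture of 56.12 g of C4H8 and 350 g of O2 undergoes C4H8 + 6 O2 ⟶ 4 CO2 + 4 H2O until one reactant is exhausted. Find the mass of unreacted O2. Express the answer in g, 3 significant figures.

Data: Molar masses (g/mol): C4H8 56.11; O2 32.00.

158 g

n(C4H8) = 56.12 / 56.11 = 1.000 mol
n(O2) = 350.0 / 32.00 = 10.94 mol
n/ν → C4H8: 1.000, O2: 1.823; C4H8 is limiting.
O2 consumed = (6/1) × 1.000 = 6.000 mol
O2 remaining = 10.94 − 6.000 = 4.940 mol
mass = 4.940 × 32.00 = 158.1 g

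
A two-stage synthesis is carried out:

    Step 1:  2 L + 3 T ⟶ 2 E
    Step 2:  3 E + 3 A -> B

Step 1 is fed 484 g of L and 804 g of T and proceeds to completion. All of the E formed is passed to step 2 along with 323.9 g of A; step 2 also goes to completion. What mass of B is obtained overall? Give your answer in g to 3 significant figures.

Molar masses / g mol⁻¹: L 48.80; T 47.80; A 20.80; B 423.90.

Step 1:
n(L) = 484.0 / 48.80 = 9.918 mol
n(T) = 804.0 / 47.80 = 16.82 mol
n/ν for L = 9.918/2 = 4.959
n/ν for T = 16.82/3 = 5.607
Smallest n/ν is L → limiting reagent.
n(E) produced = (2/2) × 9.918 = 9.918 mol
Step 2:
n(E) available = 9.918 mol
n(A) = 323.9 / 20.80 = 15.57 mol
n/ν for E = 9.918/3 = 3.306
n/ν for A = 15.57/3 = 5.190
Smallest n/ν is E → limiting reagent.
n(B) = (1/3) × 9.918 = 3.306 mol
mass = 3.306 × 423.90 = 1401 g

1400 g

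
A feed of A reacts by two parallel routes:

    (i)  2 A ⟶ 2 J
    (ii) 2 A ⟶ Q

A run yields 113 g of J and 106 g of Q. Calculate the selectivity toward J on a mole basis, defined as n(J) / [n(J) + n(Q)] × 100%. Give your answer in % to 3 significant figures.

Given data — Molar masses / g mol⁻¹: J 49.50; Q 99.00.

68.1 %

n(J) = 113 / 49.50 = 2.283 mol
n(Q) = 106 / 99.00 = 1.071 mol
selectivity = 2.283/(2.283+1.071) × 100 = 68.07 %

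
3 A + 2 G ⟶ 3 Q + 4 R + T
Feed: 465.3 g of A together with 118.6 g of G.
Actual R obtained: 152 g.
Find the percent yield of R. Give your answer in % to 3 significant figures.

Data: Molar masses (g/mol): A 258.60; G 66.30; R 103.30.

n(A) = 465.3 / 258.60 = 1.799 mol
n(G) = 118.6 / 66.30 = 1.789 mol
n/ν for A = 1.799/3 = 0.5997
n/ν for G = 1.789/2 = 0.8945
Smallest n/ν is A → limiting reagent.
theoretical n(R) = (4/3) × 1.799 = 2.399 mol → 247.8 g
% yield = 152 / 247.8 × 100 = 61.34 %

61.3 %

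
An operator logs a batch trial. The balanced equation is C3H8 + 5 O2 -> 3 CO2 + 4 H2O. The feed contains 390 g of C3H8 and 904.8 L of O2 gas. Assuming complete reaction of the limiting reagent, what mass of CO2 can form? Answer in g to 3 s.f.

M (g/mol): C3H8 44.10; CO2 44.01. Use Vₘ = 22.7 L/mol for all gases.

1050 g

n(C3H8) = 390.0 / 44.10 = 8.844 mol
n(O2) = 904.8 / 22.7 = 39.86 mol
n/ν → C3H8: 8.844, O2: 7.972; O2 is limiting.
n(CO2) = (3/5) × 39.86 = 23.92 mol
mass = 23.92 × 44.01 = 1053 g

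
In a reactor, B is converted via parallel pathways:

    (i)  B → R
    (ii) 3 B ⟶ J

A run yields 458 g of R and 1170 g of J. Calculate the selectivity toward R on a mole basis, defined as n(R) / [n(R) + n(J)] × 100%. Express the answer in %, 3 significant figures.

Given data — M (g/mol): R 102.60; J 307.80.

n(R) = 458 / 102.60 = 4.464 mol
n(J) = 1170 / 307.80 = 3.801 mol
selectivity = 4.464/(4.464+3.801) × 100 = 54.01 %

54.0 %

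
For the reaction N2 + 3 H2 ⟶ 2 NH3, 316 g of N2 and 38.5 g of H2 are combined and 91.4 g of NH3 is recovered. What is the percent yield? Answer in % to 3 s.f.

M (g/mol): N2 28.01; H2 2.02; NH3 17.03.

42.2 %

n(N2) = 316.0 / 28.01 = 11.28 mol
n(H2) = 38.50 / 2.02 = 19.06 mol
n/ν for N2 = 11.28/1 = 11.28
n/ν for H2 = 19.06/3 = 6.353
Smallest n/ν is H2 → limiting reagent.
theoretical n(NH3) = (2/3) × 19.06 = 12.71 mol → 216.5 g
% yield = 91.4 / 216.5 × 100 = 42.22 %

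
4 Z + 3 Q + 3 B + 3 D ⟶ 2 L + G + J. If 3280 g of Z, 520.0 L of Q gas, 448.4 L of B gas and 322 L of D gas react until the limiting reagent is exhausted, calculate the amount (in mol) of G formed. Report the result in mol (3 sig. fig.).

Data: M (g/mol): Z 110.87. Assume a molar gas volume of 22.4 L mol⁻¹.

n(Z) = 3280 / 110.87 = 29.58 mol
n(Q) = 520.0 / 22.4 = 23.21 mol
n(B) = 448.4 / 22.4 = 20.02 mol
n(D) = 322.0 / 22.4 = 14.38 mol
n/ν for Z = 29.58/4 = 7.395
n/ν for Q = 23.21/3 = 7.737
n/ν for B = 20.02/3 = 6.673
n/ν for D = 14.38/3 = 4.793
Smallest n/ν is D → limiting reagent.
n(G) = (1/3) × 14.38 = 4.793 mol

4.79 mol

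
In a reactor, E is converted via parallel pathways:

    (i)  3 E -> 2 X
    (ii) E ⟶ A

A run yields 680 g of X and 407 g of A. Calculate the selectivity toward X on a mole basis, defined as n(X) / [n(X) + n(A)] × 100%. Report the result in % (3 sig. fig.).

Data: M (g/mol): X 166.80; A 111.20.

52.7 %

n(X) = 680 / 166.80 = 4.077 mol
n(A) = 407 / 111.20 = 3.660 mol
selectivity = 4.077/(4.077+3.660) × 100 = 52.69 %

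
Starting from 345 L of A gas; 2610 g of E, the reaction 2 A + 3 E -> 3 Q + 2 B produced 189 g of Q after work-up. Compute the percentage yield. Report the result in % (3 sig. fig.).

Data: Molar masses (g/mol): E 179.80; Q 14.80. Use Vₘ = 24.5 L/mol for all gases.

n(A) = 345.0 / 24.5 = 14.08 mol
n(E) = 2610 / 179.80 = 14.52 mol
n/ν for A = 14.08/2 = 7.040
n/ν for E = 14.52/3 = 4.840
Smallest n/ν is E → limiting reagent.
theoretical n(Q) = (3/3) × 14.52 = 14.52 mol → 214.9 g
% yield = 189 / 214.9 × 100 = 87.95 %

88.0 %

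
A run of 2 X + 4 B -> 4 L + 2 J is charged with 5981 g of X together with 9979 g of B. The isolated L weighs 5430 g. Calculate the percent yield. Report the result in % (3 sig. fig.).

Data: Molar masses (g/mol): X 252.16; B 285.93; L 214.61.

n(X) = 5981 / 252.16 = 23.72 mol
n(B) = 9979 / 285.93 = 34.90 mol
n/ν for X = 23.72/2 = 11.86
n/ν for B = 34.90/4 = 8.725
Smallest n/ν is B → limiting reagent.
theoretical n(L) = (4/4) × 34.90 = 34.90 mol → 7490 g
% yield = 5430 / 7490 × 100 = 72.50 %

72.5 %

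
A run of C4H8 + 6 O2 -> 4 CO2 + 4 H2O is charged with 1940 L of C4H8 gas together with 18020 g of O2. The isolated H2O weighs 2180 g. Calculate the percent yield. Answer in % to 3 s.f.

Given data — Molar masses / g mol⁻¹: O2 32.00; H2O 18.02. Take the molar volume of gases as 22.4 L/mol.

34.9 %

n(C4H8) = 1940 / 22.4 = 86.61 mol
n(O2) = 18020 / 32.00 = 563.1 mol
n/ν for C4H8 = 86.61/1 = 86.61
n/ν for O2 = 563.1/6 = 93.85
Smallest n/ν is C4H8 → limiting reagent.
theoretical n(H2O) = (4/1) × 86.61 = 346.4 mol → 6242 g
% yield = 2180 / 6242 × 100 = 34.92 %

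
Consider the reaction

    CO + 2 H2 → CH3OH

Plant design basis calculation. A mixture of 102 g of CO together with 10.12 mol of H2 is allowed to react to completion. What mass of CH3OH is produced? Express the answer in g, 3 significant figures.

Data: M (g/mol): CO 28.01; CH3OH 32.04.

117 g

n(CO) = 102.0 / 28.01 = 3.642 mol
n(H2) = 10.12 mol
n/ν for CO = 3.642/1 = 3.642
n/ν for H2 = 10.12/2 = 5.060
Smallest n/ν is CO → limiting reagent.
n(CH3OH) = (1/1) × 3.642 = 3.642 mol
mass = 3.642 × 32.04 = 116.7 g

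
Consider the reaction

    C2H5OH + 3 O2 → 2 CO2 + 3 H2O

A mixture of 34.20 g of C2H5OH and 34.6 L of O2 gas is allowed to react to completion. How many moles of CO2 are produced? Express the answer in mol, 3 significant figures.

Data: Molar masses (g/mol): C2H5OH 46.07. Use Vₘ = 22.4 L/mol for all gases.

1.03 mol

n(C2H5OH) = 34.20 / 46.07 = 0.7423 mol
n(O2) = 34.60 / 22.4 = 1.545 mol
n/ν for C2H5OH = 0.7423/1 = 0.7423
n/ν for O2 = 1.545/3 = 0.5150
Smallest n/ν is O2 → limiting reagent.
n(CO2) = (2/3) × 1.545 = 1.030 mol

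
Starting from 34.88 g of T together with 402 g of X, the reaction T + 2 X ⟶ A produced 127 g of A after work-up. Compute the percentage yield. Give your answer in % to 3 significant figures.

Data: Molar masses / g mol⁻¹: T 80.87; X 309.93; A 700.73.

42.0 %

n(T) = 34.88 / 80.87 = 0.4313 mol
n(X) = 402.0 / 309.93 = 1.297 mol
n/ν for T = 0.4313/1 = 0.4313
n/ν for X = 1.297/2 = 0.6485
Smallest n/ν is T → limiting reagent.
theoretical n(A) = (1/1) × 0.4313 = 0.4313 mol → 302.2 g
% yield = 127 / 302.2 × 100 = 42.03 %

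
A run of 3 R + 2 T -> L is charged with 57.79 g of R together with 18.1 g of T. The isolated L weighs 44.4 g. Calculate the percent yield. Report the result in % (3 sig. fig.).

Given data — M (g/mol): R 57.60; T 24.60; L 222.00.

n(R) = 57.79 / 57.60 = 1.003 mol
n(T) = 18.10 / 24.60 = 0.7358 mol
n/ν for R = 1.003/3 = 0.3343
n/ν for T = 0.7358/2 = 0.3679
Smallest n/ν is R → limiting reagent.
theoretical n(L) = (1/3) × 1.003 = 0.3343 mol → 74.21 g
% yield = 44.4 / 74.21 × 100 = 59.83 %

59.8 %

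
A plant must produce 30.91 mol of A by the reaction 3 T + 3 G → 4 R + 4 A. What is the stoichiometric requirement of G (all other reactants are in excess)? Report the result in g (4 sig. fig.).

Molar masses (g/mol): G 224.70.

n(A) = 30.91 mol
n(G) = (3/4) × 30.91 = 23.18 mol
mass = 23.18 × 224.70 = 5209 g

5209 g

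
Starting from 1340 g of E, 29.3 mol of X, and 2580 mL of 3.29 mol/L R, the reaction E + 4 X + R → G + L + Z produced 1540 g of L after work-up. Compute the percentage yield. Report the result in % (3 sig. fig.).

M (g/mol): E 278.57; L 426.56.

n(E) = 1340 / 278.57 = 4.810 mol
n(X) = 29.30 mol
n(R) = 3.29 × 2580/1000 = 8.488 mol
n/ν → E: 4.810, X: 7.325, R: 8.488; E is limiting.
theoretical n(L) = (1/1) × 4.810 = 4.810 mol → 2052 g
% yield = 1540 / 2052 × 100 = 75.05 %

75.1 %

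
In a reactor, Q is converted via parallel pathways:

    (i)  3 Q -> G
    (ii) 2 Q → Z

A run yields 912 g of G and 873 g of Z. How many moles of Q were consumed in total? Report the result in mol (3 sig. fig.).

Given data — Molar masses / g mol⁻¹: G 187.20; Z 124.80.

28.6 mol

n(G) = 912 / 187.20 = 4.872 mol
n(Z) = 873 / 124.80 = 6.995 mol
n(Q) via (i) = (3/1)×4.872 = 14.62 mol
n(Q) via (ii) = (2/1)×6.995 = 13.99 mol
total n(Q) = 14.62 + 13.99 = 28.61 mol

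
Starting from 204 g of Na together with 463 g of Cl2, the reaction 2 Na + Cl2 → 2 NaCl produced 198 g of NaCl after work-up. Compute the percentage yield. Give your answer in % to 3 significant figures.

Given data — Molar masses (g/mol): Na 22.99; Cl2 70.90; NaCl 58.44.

38.2 %

n(Na) = 204.0 / 22.99 = 8.873 mol
n(Cl2) = 463.0 / 70.90 = 6.530 mol
n/ν for Na = 8.873/2 = 4.437
n/ν for Cl2 = 6.530/1 = 6.530
Smallest n/ν is Na → limiting reagent.
theoretical n(NaCl) = (2/2) × 8.873 = 8.873 mol → 518.5 g
% yield = 198 / 518.5 × 100 = 38.19 %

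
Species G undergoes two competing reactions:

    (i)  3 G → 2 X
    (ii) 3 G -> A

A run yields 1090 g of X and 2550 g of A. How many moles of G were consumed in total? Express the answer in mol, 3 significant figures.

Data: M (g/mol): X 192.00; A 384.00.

28.4 mol

n(X) = 1090 / 192.00 = 5.677 mol
n(A) = 2550 / 384.00 = 6.641 mol
n(G) via (i) = (3/2)×5.677 = 8.516 mol
n(G) via (ii) = (3/1)×6.641 = 19.92 mol
total n(G) = 8.516 + 19.92 = 28.44 mol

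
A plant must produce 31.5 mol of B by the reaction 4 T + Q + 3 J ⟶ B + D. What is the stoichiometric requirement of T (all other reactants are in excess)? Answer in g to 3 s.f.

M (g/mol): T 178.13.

n(B) = 31.50 mol
n(T) = (4/1) × 31.50 = 126.0 mol
mass = 126.0 × 178.13 = 22440 g

22400 g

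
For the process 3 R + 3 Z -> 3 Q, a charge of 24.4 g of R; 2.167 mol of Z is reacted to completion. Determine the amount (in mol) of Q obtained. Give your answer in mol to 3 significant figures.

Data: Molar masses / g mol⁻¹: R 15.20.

1.61 mol

n(R) = 24.40 / 15.20 = 1.605 mol
n(Z) = 2.167 mol
n/ν → R: 0.5350, Z: 0.7223; R is limiting.
n(Q) = (3/3) × 1.605 = 1.605 mol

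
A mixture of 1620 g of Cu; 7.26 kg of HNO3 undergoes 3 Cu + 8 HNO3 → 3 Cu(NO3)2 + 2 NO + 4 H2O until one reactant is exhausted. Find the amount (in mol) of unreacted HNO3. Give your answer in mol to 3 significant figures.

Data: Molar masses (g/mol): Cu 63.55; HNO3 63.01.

n(Cu) = 1620 / 63.55 = 25.49 mol
n(HNO3) = 7.260×1000 / 63.01 = 115.2 mol
n/ν → Cu: 8.497, HNO3: 14.40; Cu is limiting.
HNO3 consumed = (8/3) × 25.49 = 67.97 mol
HNO3 remaining = 115.2 − 67.97 = 47.23 mol

47.2 mol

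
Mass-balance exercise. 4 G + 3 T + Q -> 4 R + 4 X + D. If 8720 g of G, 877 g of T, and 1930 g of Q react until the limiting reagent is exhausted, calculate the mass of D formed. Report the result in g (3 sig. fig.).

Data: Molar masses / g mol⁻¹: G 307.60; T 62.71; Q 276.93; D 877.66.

4090 g

n(G) = 8720 / 307.60 = 28.35 mol
n(T) = 877.0 / 62.71 = 13.99 mol
n(Q) = 1930 / 276.93 = 6.969 mol
n/ν for G = 28.35/4 = 7.088
n/ν for T = 13.99/3 = 4.663
n/ν for Q = 6.969/1 = 6.969
Smallest n/ν is T → limiting reagent.
n(D) = (1/3) × 13.99 = 4.663 mol
mass = 4.663 × 877.66 = 4093 g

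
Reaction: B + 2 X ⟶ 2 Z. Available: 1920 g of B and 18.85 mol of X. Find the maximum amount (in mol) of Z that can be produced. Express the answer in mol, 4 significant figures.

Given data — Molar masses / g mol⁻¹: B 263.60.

14.57 mol

n(B) = 1920 / 263.60 = 7.284 mol
n(X) = 18.85 mol
n/ν for B = 7.284/1 = 7.284
n/ν for X = 18.85/2 = 9.425
Smallest n/ν is B → limiting reagent.
n(Z) = (2/1) × 7.284 = 14.57 mol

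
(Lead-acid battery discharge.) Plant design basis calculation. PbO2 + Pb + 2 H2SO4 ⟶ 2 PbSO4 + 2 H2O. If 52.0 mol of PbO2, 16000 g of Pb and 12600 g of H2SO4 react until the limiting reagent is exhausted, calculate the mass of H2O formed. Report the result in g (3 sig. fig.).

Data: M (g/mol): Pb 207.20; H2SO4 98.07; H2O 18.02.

n(PbO2) = 52.00 mol
n(Pb) = 16000 / 207.20 = 77.22 mol
n(H2SO4) = 12600 / 98.07 = 128.5 mol
n/ν for PbO2 = 52.00/1 = 52.00
n/ν for Pb = 77.22/1 = 77.22
n/ν for H2SO4 = 128.5/2 = 64.25
Smallest n/ν is PbO2 → limiting reagent.
n(H2O) = (2/1) × 52.00 = 104.0 mol
mass = 104.0 × 18.02 = 1874 g

1870 g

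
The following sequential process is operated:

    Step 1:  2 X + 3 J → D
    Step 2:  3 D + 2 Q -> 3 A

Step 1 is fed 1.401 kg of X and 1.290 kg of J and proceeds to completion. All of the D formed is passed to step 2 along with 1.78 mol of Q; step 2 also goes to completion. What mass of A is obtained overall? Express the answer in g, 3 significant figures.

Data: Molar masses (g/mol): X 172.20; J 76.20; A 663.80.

Step 1:
n(X) = 1.401×1000 / 172.20 = 8.136 mol
n(J) = 1.290×1000 / 76.20 = 16.93 mol
n/ν for X = 8.136/2 = 4.068
n/ν for J = 16.93/3 = 5.643
Smallest n/ν is X → limiting reagent.
n(D) produced = (1/2) × 8.136 = 4.068 mol
Step 2:
n(D) available = 4.068 mol
n(Q) = 1.780 mol
n/ν for D = 4.068/3 = 1.356
n/ν for Q = 1.780/2 = 0.8900
Smallest n/ν is Q → limiting reagent.
n(A) = (3/2) × 1.780 = 2.670 mol
mass = 2.670 × 663.80 = 1772 g

1770 g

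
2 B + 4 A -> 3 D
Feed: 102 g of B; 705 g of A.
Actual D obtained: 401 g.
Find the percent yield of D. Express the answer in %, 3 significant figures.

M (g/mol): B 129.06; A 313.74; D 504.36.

n(B) = 102.0 / 129.06 = 0.7903 mol
n(A) = 705.0 / 313.74 = 2.247 mol
n/ν for B = 0.7903/2 = 0.3952
n/ν for A = 2.247/4 = 0.5618
Smallest n/ν is B → limiting reagent.
theoretical n(D) = (3/2) × 0.7903 = 1.185 mol → 597.7 g
% yield = 401 / 597.7 × 100 = 67.09 %

67.1 %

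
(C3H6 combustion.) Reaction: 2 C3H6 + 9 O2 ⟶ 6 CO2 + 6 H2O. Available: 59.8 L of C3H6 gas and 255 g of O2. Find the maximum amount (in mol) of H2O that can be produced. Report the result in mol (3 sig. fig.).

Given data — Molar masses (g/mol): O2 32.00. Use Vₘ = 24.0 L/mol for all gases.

n(C3H6) = 59.80 / 24.0 = 2.492 mol
n(O2) = 255.0 / 32.00 = 7.969 mol
n/ν → C3H6: 1.246, O2: 0.8854; O2 is limiting.
n(H2O) = (6/9) × 7.969 = 5.313 mol

5.31 mol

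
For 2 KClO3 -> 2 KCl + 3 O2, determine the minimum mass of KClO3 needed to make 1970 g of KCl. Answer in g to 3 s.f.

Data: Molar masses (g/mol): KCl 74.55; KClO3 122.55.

n(KCl) = 1970 / 74.55 = 26.43 mol
n(KClO3) = (2/2) × 26.43 = 26.43 mol
mass = 26.43 × 122.55 = 3239 g

3240 g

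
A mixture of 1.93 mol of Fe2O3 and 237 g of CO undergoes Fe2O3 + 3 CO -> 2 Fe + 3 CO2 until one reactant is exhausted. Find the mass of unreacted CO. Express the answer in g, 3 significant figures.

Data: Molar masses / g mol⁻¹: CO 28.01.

n(Fe2O3) = 1.930 mol
n(CO) = 237.0 / 28.01 = 8.461 mol
n/ν → Fe2O3: 1.930, CO: 2.820; Fe2O3 is limiting.
CO consumed = (3/1) × 1.930 = 5.790 mol
CO remaining = 8.461 − 5.790 = 2.671 mol
mass = 2.671 × 28.01 = 74.81 g

74.8 g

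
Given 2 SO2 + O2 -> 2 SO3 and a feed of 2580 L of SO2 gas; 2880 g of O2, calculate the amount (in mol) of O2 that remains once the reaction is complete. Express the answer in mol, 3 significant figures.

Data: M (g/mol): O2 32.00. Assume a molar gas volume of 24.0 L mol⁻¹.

n(SO2) = 2580 / 24.0 = 107.5 mol
n(O2) = 2880 / 32.00 = 90.00 mol
n/ν for SO2 = 107.5/2 = 53.75
n/ν for O2 = 90.00/1 = 90.00
Smallest n/ν is SO2 → limiting reagent.
O2 consumed = (1/2) × 107.5 = 53.75 mol
O2 remaining = 90.00 − 53.75 = 36.25 mol

36.3 mol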